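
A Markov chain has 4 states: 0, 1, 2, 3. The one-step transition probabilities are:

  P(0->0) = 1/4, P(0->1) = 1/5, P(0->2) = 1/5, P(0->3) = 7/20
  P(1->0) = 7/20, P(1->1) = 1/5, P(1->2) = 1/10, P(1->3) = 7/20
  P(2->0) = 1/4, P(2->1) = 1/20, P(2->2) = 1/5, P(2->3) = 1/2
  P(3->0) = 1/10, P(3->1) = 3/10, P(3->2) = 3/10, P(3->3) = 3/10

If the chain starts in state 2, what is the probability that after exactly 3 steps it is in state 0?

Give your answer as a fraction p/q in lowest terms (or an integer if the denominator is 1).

Computing P^3 by repeated multiplication:
P^1 =
  0: [1/4, 1/5, 1/5, 7/20]
  1: [7/20, 1/5, 1/10, 7/20]
  2: [1/4, 1/20, 1/5, 1/2]
  3: [1/10, 3/10, 3/10, 3/10]
P^2 =
  0: [87/400, 41/200, 43/200, 29/80]
  1: [87/400, 11/50, 43/200, 139/400]
  2: [9/50, 11/50, 49/200, 71/200]
  3: [47/200, 37/200, 1/5, 19/50]
P^3 =
  0: [1729/8000, 51/250, 863/4000, 2913/8000]
  1: [1759/8000, 81/400, 851/4000, 2919/8000]
  2: [7/32, 159/800, 427/2000, 369/1000]
  3: [423/2000, 26/125, 439/2000, 361/1000]

(P^3)[2 -> 0] = 7/32

Answer: 7/32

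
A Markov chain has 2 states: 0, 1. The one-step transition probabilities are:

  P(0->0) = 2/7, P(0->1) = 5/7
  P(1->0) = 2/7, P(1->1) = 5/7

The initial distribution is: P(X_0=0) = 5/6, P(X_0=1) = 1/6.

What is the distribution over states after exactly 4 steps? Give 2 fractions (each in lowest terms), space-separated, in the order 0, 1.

Propagating the distribution step by step (d_{t+1} = d_t * P):
d_0 = (0=5/6, 1=1/6)
  d_1[0] = 5/6*2/7 + 1/6*2/7 = 2/7
  d_1[1] = 5/6*5/7 + 1/6*5/7 = 5/7
d_1 = (0=2/7, 1=5/7)
  d_2[0] = 2/7*2/7 + 5/7*2/7 = 2/7
  d_2[1] = 2/7*5/7 + 5/7*5/7 = 5/7
d_2 = (0=2/7, 1=5/7)
  d_3[0] = 2/7*2/7 + 5/7*2/7 = 2/7
  d_3[1] = 2/7*5/7 + 5/7*5/7 = 5/7
d_3 = (0=2/7, 1=5/7)
  d_4[0] = 2/7*2/7 + 5/7*2/7 = 2/7
  d_4[1] = 2/7*5/7 + 5/7*5/7 = 5/7
d_4 = (0=2/7, 1=5/7)

Answer: 2/7 5/7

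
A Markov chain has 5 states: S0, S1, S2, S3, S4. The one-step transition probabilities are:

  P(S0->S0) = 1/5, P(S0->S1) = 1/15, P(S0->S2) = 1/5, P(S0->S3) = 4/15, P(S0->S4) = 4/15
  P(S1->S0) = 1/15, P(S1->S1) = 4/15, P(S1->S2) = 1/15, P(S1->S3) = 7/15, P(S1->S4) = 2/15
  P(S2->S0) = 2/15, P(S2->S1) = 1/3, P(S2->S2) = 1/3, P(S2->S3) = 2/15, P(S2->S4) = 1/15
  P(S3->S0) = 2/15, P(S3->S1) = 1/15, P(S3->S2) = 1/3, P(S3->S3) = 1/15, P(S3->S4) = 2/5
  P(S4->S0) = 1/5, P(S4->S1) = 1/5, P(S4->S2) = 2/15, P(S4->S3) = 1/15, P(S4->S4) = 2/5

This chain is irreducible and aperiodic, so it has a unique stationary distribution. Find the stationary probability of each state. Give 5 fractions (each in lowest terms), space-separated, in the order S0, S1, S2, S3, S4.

Answer: 481/3266 641/3266 685/3266 308/1633 843/3266

Derivation:
The stationary distribution satisfies pi = pi * P, i.e.:
  pi_S0 = 1/5*pi_S0 + 1/15*pi_S1 + 2/15*pi_S2 + 2/15*pi_S3 + 1/5*pi_S4
  pi_S1 = 1/15*pi_S0 + 4/15*pi_S1 + 1/3*pi_S2 + 1/15*pi_S3 + 1/5*pi_S4
  pi_S2 = 1/5*pi_S0 + 1/15*pi_S1 + 1/3*pi_S2 + 1/3*pi_S3 + 2/15*pi_S4
  pi_S3 = 4/15*pi_S0 + 7/15*pi_S1 + 2/15*pi_S2 + 1/15*pi_S3 + 1/15*pi_S4
  pi_S4 = 4/15*pi_S0 + 2/15*pi_S1 + 1/15*pi_S2 + 2/5*pi_S3 + 2/5*pi_S4
with normalization: pi_S0 + pi_S1 + pi_S2 + pi_S3 + pi_S4 = 1.

Using the first 4 balance equations plus normalization, the linear system A*pi = b is:
  [-4/5, 1/15, 2/15, 2/15, 1/5] . pi = 0
  [1/15, -11/15, 1/3, 1/15, 1/5] . pi = 0
  [1/5, 1/15, -2/3, 1/3, 2/15] . pi = 0
  [4/15, 7/15, 2/15, -14/15, 1/15] . pi = 0
  [1, 1, 1, 1, 1] . pi = 1

Solving yields:
  pi_S0 = 481/3266
  pi_S1 = 641/3266
  pi_S2 = 685/3266
  pi_S3 = 308/1633
  pi_S4 = 843/3266

Verification (pi * P):
  481/3266*1/5 + 641/3266*1/15 + 685/3266*2/15 + 308/1633*2/15 + 843/3266*1/5 = 481/3266 = pi_S0  (ok)
  481/3266*1/15 + 641/3266*4/15 + 685/3266*1/3 + 308/1633*1/15 + 843/3266*1/5 = 641/3266 = pi_S1  (ok)
  481/3266*1/5 + 641/3266*1/15 + 685/3266*1/3 + 308/1633*1/3 + 843/3266*2/15 = 685/3266 = pi_S2  (ok)
  481/3266*4/15 + 641/3266*7/15 + 685/3266*2/15 + 308/1633*1/15 + 843/3266*1/15 = 308/1633 = pi_S3  (ok)
  481/3266*4/15 + 641/3266*2/15 + 685/3266*1/15 + 308/1633*2/5 + 843/3266*2/5 = 843/3266 = pi_S4  (ok)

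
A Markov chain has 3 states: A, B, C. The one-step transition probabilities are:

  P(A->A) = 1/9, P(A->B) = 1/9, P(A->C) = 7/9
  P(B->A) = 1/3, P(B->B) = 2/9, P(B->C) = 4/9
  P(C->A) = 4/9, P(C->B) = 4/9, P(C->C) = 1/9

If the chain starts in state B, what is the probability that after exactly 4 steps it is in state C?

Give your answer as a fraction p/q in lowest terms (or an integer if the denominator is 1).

Computing P^4 by repeated multiplication:
P^1 =
  A: [1/9, 1/9, 7/9]
  B: [1/3, 2/9, 4/9]
  C: [4/9, 4/9, 1/9]
P^2 =
  A: [32/81, 31/81, 2/9]
  B: [25/81, 23/81, 11/27]
  C: [20/81, 16/81, 5/9]
P^3 =
  A: [197/729, 166/729, 122/243]
  B: [226/729, 203/729, 100/243]
  C: [248/729, 232/729, 83/243]
P^4 =
  A: [2159/6561, 1993/6561, 803/2187]
  B: [2035/6561, 1832/6561, 898/2187]
  C: [1940/6561, 1708/6561, 971/2187]

(P^4)[B -> C] = 898/2187

Answer: 898/2187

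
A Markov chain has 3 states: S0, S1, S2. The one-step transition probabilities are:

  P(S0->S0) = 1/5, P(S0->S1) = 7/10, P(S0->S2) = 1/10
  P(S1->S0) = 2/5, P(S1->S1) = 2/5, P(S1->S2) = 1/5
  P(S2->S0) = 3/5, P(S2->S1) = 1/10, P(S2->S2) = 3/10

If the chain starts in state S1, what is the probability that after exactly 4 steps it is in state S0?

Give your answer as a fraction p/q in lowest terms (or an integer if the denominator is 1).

Computing P^4 by repeated multiplication:
P^1 =
  S0: [1/5, 7/10, 1/10]
  S1: [2/5, 2/5, 1/5]
  S2: [3/5, 1/10, 3/10]
P^2 =
  S0: [19/50, 43/100, 19/100]
  S1: [9/25, 23/50, 9/50]
  S2: [17/50, 49/100, 17/100]
P^3 =
  S0: [181/500, 457/1000, 181/1000]
  S1: [91/250, 227/500, 91/500]
  S2: [183/500, 451/1000, 183/1000]
P^4 =
  S0: [1819/5000, 4543/10000, 1819/10000]
  S1: [909/2500, 2273/5000, 909/5000]
  S2: [1817/5000, 4549/10000, 1817/10000]

(P^4)[S1 -> S0] = 909/2500

Answer: 909/2500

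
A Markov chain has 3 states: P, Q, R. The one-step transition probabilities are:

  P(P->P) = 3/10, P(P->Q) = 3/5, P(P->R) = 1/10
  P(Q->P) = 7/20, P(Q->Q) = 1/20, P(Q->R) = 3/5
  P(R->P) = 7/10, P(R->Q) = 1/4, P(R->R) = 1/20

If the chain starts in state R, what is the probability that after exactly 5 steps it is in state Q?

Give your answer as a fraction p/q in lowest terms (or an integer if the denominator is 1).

Computing P^5 by repeated multiplication:
P^1 =
  P: [3/10, 3/5, 1/10]
  Q: [7/20, 1/20, 3/5]
  R: [7/10, 1/4, 1/20]
P^2 =
  P: [37/100, 47/200, 79/200]
  Q: [217/400, 29/80, 19/200]
  R: [133/400, 89/200, 89/400]
P^3 =
  P: [1879/4000, 133/400, 791/4000]
  Q: [2849/8000, 2939/8000, 553/2000]
  R: [329/800, 2219/8000, 2491/8000]
P^4 =
  P: [15829/40000, 27833/80000, 20509/80000]
  Q: [13727/32000, 48187/160000, 21589/80000]
  R: [70147/160000, 27077/80000, 35699/160000]
P^5 =
  P: [134381/320000, 255137/800000, 417821/1600000]
  Q: [1353611/3200000, 1087697/3200000, 189673/800000]
  R: [649873/1600000, 1074413/3200000, 825841/3200000]

(P^5)[R -> Q] = 1074413/3200000

Answer: 1074413/3200000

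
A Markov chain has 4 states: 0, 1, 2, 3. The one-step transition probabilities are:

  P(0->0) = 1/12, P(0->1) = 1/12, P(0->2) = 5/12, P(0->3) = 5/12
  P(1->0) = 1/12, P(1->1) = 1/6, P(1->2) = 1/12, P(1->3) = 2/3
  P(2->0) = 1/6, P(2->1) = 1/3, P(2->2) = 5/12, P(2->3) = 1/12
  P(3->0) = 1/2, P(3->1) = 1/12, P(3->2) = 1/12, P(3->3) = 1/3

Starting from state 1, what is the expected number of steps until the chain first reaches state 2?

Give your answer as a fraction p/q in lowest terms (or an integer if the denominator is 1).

Answer: 2484/431

Derivation:
Let h_i = expected steps to first reach 2 from state i.
Boundary: h_2 = 0.
First-step equations for the other states:
  h_0 = 1 + 1/12*h_0 + 1/12*h_1 + 5/12*h_2 + 5/12*h_3
  h_1 = 1 + 1/12*h_0 + 1/6*h_1 + 1/12*h_2 + 2/3*h_3
  h_3 = 1 + 1/2*h_0 + 1/12*h_1 + 1/12*h_2 + 1/3*h_3

Substituting h_2 = 0 and rearranging gives the linear system (I - Q) h = 1:
  [11/12, -1/12, -5/12] . (h_0, h_1, h_3) = 1
  [-1/12, 5/6, -2/3] . (h_0, h_1, h_3) = 1
  [-1/2, -1/12, 2/3] . (h_0, h_1, h_3) = 1

Solving yields:
  h_0 = 1716/431
  h_1 = 2484/431
  h_3 = 2244/431

Starting state is 1, so the expected hitting time is h_1 = 2484/431.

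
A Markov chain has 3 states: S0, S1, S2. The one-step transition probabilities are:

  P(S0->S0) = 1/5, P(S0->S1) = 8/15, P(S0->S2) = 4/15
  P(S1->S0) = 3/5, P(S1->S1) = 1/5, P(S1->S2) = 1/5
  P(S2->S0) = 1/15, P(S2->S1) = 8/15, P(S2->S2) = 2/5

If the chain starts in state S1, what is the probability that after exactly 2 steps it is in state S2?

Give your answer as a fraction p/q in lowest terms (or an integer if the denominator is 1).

Computing P^2 by repeated multiplication:
P^1 =
  S0: [1/5, 8/15, 4/15]
  S1: [3/5, 1/5, 1/5]
  S2: [1/15, 8/15, 2/5]
P^2 =
  S0: [17/45, 16/45, 4/15]
  S1: [19/75, 7/15, 7/25]
  S2: [9/25, 16/45, 64/225]

(P^2)[S1 -> S2] = 7/25

Answer: 7/25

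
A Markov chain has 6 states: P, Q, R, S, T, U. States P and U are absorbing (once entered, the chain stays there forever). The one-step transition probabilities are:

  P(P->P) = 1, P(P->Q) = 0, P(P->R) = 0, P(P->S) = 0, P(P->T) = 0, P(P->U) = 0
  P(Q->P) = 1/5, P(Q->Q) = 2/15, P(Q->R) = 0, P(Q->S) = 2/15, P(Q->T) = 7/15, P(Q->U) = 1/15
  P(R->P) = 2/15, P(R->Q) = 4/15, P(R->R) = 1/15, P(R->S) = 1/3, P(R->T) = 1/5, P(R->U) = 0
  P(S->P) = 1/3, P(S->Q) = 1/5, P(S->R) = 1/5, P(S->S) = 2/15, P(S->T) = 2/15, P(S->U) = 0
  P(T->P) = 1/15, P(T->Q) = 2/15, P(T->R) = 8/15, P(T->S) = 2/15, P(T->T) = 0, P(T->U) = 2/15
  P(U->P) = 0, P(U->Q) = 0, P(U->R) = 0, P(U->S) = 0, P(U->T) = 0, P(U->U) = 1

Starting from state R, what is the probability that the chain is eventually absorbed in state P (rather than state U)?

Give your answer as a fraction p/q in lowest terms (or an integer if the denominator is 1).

Answer: 14596/17909

Derivation:
Let a_i = P(absorbed in P | start in state i).
Boundary conditions: a_P = 1, a_U = 0.
For each transient state i, a_i = sum_j P(i->j) * a_j:
  a_Q = 1/5*a_P + 2/15*a_Q + 0*a_R + 2/15*a_S + 7/15*a_T + 1/15*a_U
  a_R = 2/15*a_P + 4/15*a_Q + 1/15*a_R + 1/3*a_S + 1/5*a_T + 0*a_U
  a_S = 1/3*a_P + 1/5*a_Q + 1/5*a_R + 2/15*a_S + 2/15*a_T + 0*a_U
  a_T = 1/15*a_P + 2/15*a_Q + 8/15*a_R + 2/15*a_S + 0*a_T + 2/15*a_U

Substituting a_P = 1 and a_U = 0, rearrange to (I - Q) a = r where r[i] = P(i -> P):
  [13/15, 0, -2/15, -7/15] . (a_Q, a_R, a_S, a_T) = 1/5
  [-4/15, 14/15, -1/3, -1/5] . (a_Q, a_R, a_S, a_T) = 2/15
  [-1/5, -1/5, 13/15, -2/15] . (a_Q, a_R, a_S, a_T) = 1/3
  [-2/15, -8/15, -2/15, 1] . (a_Q, a_R, a_S, a_T) = 1/15

Solving yields:
  a_Q = 13384/17909
  a_R = 14596/17909
  a_S = 15315/17909
  a_T = 12805/17909

Starting state is R, so the absorption probability is a_R = 14596/17909.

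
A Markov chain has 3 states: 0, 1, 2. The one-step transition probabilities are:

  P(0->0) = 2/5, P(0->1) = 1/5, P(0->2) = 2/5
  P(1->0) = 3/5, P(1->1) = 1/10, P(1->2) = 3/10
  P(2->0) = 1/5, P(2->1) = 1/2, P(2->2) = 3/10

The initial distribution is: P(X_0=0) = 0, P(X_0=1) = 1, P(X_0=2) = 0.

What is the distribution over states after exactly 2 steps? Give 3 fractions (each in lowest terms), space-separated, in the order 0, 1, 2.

Propagating the distribution step by step (d_{t+1} = d_t * P):
d_0 = (0=0, 1=1, 2=0)
  d_1[0] = 0*2/5 + 1*3/5 + 0*1/5 = 3/5
  d_1[1] = 0*1/5 + 1*1/10 + 0*1/2 = 1/10
  d_1[2] = 0*2/5 + 1*3/10 + 0*3/10 = 3/10
d_1 = (0=3/5, 1=1/10, 2=3/10)
  d_2[0] = 3/5*2/5 + 1/10*3/5 + 3/10*1/5 = 9/25
  d_2[1] = 3/5*1/5 + 1/10*1/10 + 3/10*1/2 = 7/25
  d_2[2] = 3/5*2/5 + 1/10*3/10 + 3/10*3/10 = 9/25
d_2 = (0=9/25, 1=7/25, 2=9/25)

Answer: 9/25 7/25 9/25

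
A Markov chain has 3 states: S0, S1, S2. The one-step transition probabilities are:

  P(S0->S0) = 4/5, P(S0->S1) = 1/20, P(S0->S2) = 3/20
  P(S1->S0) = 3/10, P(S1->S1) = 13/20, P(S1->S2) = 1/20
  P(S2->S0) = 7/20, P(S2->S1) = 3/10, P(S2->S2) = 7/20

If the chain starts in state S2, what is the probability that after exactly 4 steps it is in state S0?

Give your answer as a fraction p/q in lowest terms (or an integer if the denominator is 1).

Answer: 9371/16000

Derivation:
Computing P^4 by repeated multiplication:
P^1 =
  S0: [4/5, 1/20, 3/20]
  S1: [3/10, 13/20, 1/20]
  S2: [7/20, 3/10, 7/20]
P^2 =
  S0: [283/400, 47/400, 7/40]
  S1: [181/400, 181/400, 19/200]
  S2: [197/400, 127/400, 19/100]
P^3 =
  S0: [53/80, 657/4000, 693/4000]
  S1: [531/1000, 1381/4000, 99/800]
  S2: [2223/4000, 36/125, 5/32]
P^4 =
  S0: [51193/80000, 15349/80000, 6729/40000]
  S1: [9147/16000, 23047/80000, 5609/40000]
  S2: [9371/16000, 20949/80000, 3049/20000]

(P^4)[S2 -> S0] = 9371/16000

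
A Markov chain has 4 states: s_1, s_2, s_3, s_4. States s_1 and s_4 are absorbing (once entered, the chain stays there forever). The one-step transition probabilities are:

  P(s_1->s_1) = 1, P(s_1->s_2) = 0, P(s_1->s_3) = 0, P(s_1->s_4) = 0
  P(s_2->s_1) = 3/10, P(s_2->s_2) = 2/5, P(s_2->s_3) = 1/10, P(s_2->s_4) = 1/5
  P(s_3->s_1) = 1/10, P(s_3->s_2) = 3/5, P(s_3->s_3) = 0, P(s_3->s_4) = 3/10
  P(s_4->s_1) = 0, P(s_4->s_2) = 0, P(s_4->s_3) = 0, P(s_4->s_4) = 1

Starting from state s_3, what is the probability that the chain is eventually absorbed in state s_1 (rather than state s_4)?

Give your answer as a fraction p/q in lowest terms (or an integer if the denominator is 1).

Answer: 4/9

Derivation:
Let a_i = P(absorbed in s_1 | start in state i).
Boundary conditions: a_s_1 = 1, a_s_4 = 0.
For each transient state i, a_i = sum_j P(i->j) * a_j:
  a_s_2 = 3/10*a_s_1 + 2/5*a_s_2 + 1/10*a_s_3 + 1/5*a_s_4
  a_s_3 = 1/10*a_s_1 + 3/5*a_s_2 + 0*a_s_3 + 3/10*a_s_4

Substituting a_s_1 = 1 and a_s_4 = 0, rearrange to (I - Q) a = r where r[i] = P(i -> s_1):
  [3/5, -1/10] . (a_s_2, a_s_3) = 3/10
  [-3/5, 1] . (a_s_2, a_s_3) = 1/10

Solving yields:
  a_s_2 = 31/54
  a_s_3 = 4/9

Starting state is s_3, so the absorption probability is a_s_3 = 4/9.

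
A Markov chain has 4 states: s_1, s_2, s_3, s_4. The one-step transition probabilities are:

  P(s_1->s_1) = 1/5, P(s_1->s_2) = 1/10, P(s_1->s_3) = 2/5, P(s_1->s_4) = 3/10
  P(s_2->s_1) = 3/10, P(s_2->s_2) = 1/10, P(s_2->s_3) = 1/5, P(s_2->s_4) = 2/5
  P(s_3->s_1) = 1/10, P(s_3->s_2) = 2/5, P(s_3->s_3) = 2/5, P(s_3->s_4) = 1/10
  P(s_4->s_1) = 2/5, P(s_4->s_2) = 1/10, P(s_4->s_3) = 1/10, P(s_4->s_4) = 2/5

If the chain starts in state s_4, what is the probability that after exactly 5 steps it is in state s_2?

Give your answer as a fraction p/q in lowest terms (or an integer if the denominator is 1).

Answer: 9143/50000

Derivation:
Computing P^5 by repeated multiplication:
P^1 =
  s_1: [1/5, 1/10, 2/5, 3/10]
  s_2: [3/10, 1/10, 1/5, 2/5]
  s_3: [1/10, 2/5, 2/5, 1/10]
  s_4: [2/5, 1/10, 1/10, 2/5]
P^2 =
  s_1: [23/100, 11/50, 29/100, 13/50]
  s_2: [27/100, 4/25, 13/50, 31/100]
  s_3: [11/50, 11/50, 29/100, 27/100]
  s_4: [7/25, 13/100, 13/50, 33/100]
P^3 =
  s_1: [49/200, 187/1000, 139/500, 29/100]
  s_2: [63/250, 89/500, 11/40, 59/200]
  s_3: [247/1000, 187/1000, 11/40, 291/1000]
  s_4: [253/1000, 89/500, 11/40, 147/500]
P^4 =
  s_1: [2489/10000, 917/5000, 689/2500, 2921/10000]
  s_2: [2493/10000, 73/400, 2759/10000, 2923/10000]
  s_3: [1247/5000, 73/400, 2753/10000, 183/625]
  s_4: [2491/10000, 73/400, 1381/5000, 1461/5000]
P^5 =
  s_1: [623/2500, 4567/25000, 27569/100000, 29243/100000]
  s_2: [1557/6250, 18277/100000, 27581/100000, 2923/10000]
  s_3: [779/3125, 18259/100000, 13783/50000, 29247/100000]
  s_4: [24907/100000, 9143/50000, 862/3125, 29223/100000]

(P^5)[s_4 -> s_2] = 9143/50000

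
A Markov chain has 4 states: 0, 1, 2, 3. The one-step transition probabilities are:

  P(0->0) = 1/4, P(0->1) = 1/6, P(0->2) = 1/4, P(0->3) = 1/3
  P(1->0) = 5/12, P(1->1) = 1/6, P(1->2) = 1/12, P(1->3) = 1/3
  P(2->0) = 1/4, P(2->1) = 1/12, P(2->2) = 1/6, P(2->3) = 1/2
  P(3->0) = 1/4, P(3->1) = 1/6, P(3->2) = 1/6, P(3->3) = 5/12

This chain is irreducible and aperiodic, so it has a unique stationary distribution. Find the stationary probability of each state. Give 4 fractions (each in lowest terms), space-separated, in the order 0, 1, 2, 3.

Answer: 473/1718 261/1718 152/859 340/859

Derivation:
The stationary distribution satisfies pi = pi * P, i.e.:
  pi_0 = 1/4*pi_0 + 5/12*pi_1 + 1/4*pi_2 + 1/4*pi_3
  pi_1 = 1/6*pi_0 + 1/6*pi_1 + 1/12*pi_2 + 1/6*pi_3
  pi_2 = 1/4*pi_0 + 1/12*pi_1 + 1/6*pi_2 + 1/6*pi_3
  pi_3 = 1/3*pi_0 + 1/3*pi_1 + 1/2*pi_2 + 5/12*pi_3
with normalization: pi_0 + pi_1 + pi_2 + pi_3 = 1.

Using the first 3 balance equations plus normalization, the linear system A*pi = b is:
  [-3/4, 5/12, 1/4, 1/4] . pi = 0
  [1/6, -5/6, 1/12, 1/6] . pi = 0
  [1/4, 1/12, -5/6, 1/6] . pi = 0
  [1, 1, 1, 1] . pi = 1

Solving yields:
  pi_0 = 473/1718
  pi_1 = 261/1718
  pi_2 = 152/859
  pi_3 = 340/859

Verification (pi * P):
  473/1718*1/4 + 261/1718*5/12 + 152/859*1/4 + 340/859*1/4 = 473/1718 = pi_0  (ok)
  473/1718*1/6 + 261/1718*1/6 + 152/859*1/12 + 340/859*1/6 = 261/1718 = pi_1  (ok)
  473/1718*1/4 + 261/1718*1/12 + 152/859*1/6 + 340/859*1/6 = 152/859 = pi_2  (ok)
  473/1718*1/3 + 261/1718*1/3 + 152/859*1/2 + 340/859*5/12 = 340/859 = pi_3  (ok)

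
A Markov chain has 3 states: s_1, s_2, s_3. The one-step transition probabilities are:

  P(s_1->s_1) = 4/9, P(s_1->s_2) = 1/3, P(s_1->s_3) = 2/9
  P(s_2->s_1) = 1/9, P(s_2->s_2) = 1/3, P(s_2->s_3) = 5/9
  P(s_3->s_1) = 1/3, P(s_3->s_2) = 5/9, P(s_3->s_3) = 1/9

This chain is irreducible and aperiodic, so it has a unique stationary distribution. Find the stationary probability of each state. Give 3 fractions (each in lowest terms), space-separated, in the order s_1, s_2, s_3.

The stationary distribution satisfies pi = pi * P, i.e.:
  pi_s_1 = 4/9*pi_s_1 + 1/9*pi_s_2 + 1/3*pi_s_3
  pi_s_2 = 1/3*pi_s_1 + 1/3*pi_s_2 + 5/9*pi_s_3
  pi_s_3 = 2/9*pi_s_1 + 5/9*pi_s_2 + 1/9*pi_s_3
with normalization: pi_s_1 + pi_s_2 + pi_s_3 = 1.

Using the first 2 balance equations plus normalization, the linear system A*pi = b is:
  [-5/9, 1/9, 1/3] . pi = 0
  [1/3, -2/3, 5/9] . pi = 0
  [1, 1, 1] . pi = 1

Solving yields:
  pi_s_1 = 23/84
  pi_s_2 = 17/42
  pi_s_3 = 9/28

Verification (pi * P):
  23/84*4/9 + 17/42*1/9 + 9/28*1/3 = 23/84 = pi_s_1  (ok)
  23/84*1/3 + 17/42*1/3 + 9/28*5/9 = 17/42 = pi_s_2  (ok)
  23/84*2/9 + 17/42*5/9 + 9/28*1/9 = 9/28 = pi_s_3  (ok)

Answer: 23/84 17/42 9/28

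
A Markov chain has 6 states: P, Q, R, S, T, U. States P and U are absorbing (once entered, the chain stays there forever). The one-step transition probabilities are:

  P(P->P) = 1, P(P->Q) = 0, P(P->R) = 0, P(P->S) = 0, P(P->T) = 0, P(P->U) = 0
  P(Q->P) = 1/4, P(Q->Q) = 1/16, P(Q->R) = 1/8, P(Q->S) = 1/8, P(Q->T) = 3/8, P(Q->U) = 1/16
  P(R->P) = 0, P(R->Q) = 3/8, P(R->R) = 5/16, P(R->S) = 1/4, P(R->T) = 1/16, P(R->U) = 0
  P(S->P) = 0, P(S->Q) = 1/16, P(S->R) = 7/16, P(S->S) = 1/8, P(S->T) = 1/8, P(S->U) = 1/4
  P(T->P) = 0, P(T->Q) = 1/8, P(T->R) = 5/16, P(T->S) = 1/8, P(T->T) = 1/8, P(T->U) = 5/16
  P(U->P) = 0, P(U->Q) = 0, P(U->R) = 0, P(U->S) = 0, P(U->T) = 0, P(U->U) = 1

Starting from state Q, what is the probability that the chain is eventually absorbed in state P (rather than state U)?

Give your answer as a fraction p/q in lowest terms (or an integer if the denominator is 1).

Let a_i = P(absorbed in P | start in state i).
Boundary conditions: a_P = 1, a_U = 0.
For each transient state i, a_i = sum_j P(i->j) * a_j:
  a_Q = 1/4*a_P + 1/16*a_Q + 1/8*a_R + 1/8*a_S + 3/8*a_T + 1/16*a_U
  a_R = 0*a_P + 3/8*a_Q + 5/16*a_R + 1/4*a_S + 1/16*a_T + 0*a_U
  a_S = 0*a_P + 1/16*a_Q + 7/16*a_R + 1/8*a_S + 1/8*a_T + 1/4*a_U
  a_T = 0*a_P + 1/8*a_Q + 5/16*a_R + 1/8*a_S + 1/8*a_T + 5/16*a_U

Substituting a_P = 1 and a_U = 0, rearrange to (I - Q) a = r where r[i] = P(i -> P):
  [15/16, -1/8, -1/8, -3/8] . (a_Q, a_R, a_S, a_T) = 1/4
  [-3/8, 11/16, -1/4, -1/16] . (a_Q, a_R, a_S, a_T) = 0
  [-1/16, -7/16, 7/8, -1/8] . (a_Q, a_R, a_S, a_T) = 0
  [-1/8, -5/16, -1/8, 7/8] . (a_Q, a_R, a_S, a_T) = 0

Solving yields:
  a_Q = 56/131
  a_R = 44/131
  a_S = 30/131
  a_T = 28/131

Starting state is Q, so the absorption probability is a_Q = 56/131.

Answer: 56/131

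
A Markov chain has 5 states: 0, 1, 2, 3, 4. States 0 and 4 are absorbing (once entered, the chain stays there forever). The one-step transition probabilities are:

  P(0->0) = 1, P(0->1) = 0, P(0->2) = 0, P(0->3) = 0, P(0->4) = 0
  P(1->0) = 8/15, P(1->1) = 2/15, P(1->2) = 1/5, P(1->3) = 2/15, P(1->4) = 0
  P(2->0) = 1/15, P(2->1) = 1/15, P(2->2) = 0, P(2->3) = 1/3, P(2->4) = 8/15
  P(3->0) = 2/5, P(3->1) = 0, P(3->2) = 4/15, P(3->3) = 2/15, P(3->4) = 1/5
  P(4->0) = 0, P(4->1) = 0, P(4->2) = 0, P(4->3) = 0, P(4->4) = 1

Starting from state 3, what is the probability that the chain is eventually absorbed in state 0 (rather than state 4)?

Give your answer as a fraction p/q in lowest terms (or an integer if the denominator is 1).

Answer: 309/557

Derivation:
Let a_i = P(absorbed in 0 | start in state i).
Boundary conditions: a_0 = 1, a_4 = 0.
For each transient state i, a_i = sum_j P(i->j) * a_j:
  a_1 = 8/15*a_0 + 2/15*a_1 + 1/5*a_2 + 2/15*a_3 + 0*a_4
  a_2 = 1/15*a_0 + 1/15*a_1 + 0*a_2 + 1/3*a_3 + 8/15*a_4
  a_3 = 2/5*a_0 + 0*a_1 + 4/15*a_2 + 2/15*a_3 + 1/5*a_4

Substituting a_0 = 1 and a_4 = 0, rearrange to (I - Q) a = r where r[i] = P(i -> 0):
  [13/15, -1/5, -2/15] . (a_1, a_2, a_3) = 8/15
  [-1/15, 1, -1/3] . (a_1, a_2, a_3) = 1/15
  [0, -4/15, 13/15] . (a_1, a_2, a_3) = 2/5

Solving yields:
  a_1 = 1717/2228
  a_2 = 675/2228
  a_3 = 309/557

Starting state is 3, so the absorption probability is a_3 = 309/557.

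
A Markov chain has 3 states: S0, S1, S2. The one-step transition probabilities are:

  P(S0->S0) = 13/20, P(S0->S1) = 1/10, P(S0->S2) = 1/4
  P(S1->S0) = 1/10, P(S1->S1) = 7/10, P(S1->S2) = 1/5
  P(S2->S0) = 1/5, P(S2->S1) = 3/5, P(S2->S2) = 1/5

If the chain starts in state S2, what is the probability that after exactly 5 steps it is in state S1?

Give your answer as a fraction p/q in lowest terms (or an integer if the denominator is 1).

Computing P^5 by repeated multiplication:
P^1 =
  S0: [13/20, 1/10, 1/4]
  S1: [1/10, 7/10, 1/5]
  S2: [1/5, 3/5, 1/5]
P^2 =
  S0: [193/400, 57/200, 93/400]
  S1: [7/40, 31/50, 41/200]
  S2: [23/100, 14/25, 21/100]
P^3 =
  S0: [3109/8000, 1549/4000, 1793/8000]
  S1: [867/4000, 1149/2000, 167/800]
  S2: [99/400, 541/1000, 423/2000]
P^4 =
  S0: [10757/32000, 35553/80000, 35109/160000]
  S1: [19207/80000, 21963/40000, 16867/80000]
  S2: [10291/40000, 10607/20000, 1699/8000]
P^5 =
  S0: [981853/3200000, 762181/1600000, 138757/640000]
  S1: [405011/1600000, 427891/800000, 339207/1600000]
  S2: [210191/800000, 209759/400000, 170291/800000]

(P^5)[S2 -> S1] = 209759/400000

Answer: 209759/400000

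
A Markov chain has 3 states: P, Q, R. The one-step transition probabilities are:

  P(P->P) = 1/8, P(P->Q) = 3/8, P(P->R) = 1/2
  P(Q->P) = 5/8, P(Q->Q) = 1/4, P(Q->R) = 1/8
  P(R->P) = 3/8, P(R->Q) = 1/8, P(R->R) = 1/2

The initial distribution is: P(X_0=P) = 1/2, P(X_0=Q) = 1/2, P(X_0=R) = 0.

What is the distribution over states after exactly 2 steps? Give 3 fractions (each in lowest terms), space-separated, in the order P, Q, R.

Propagating the distribution step by step (d_{t+1} = d_t * P):
d_0 = (P=1/2, Q=1/2, R=0)
  d_1[P] = 1/2*1/8 + 1/2*5/8 + 0*3/8 = 3/8
  d_1[Q] = 1/2*3/8 + 1/2*1/4 + 0*1/8 = 5/16
  d_1[R] = 1/2*1/2 + 1/2*1/8 + 0*1/2 = 5/16
d_1 = (P=3/8, Q=5/16, R=5/16)
  d_2[P] = 3/8*1/8 + 5/16*5/8 + 5/16*3/8 = 23/64
  d_2[Q] = 3/8*3/8 + 5/16*1/4 + 5/16*1/8 = 33/128
  d_2[R] = 3/8*1/2 + 5/16*1/8 + 5/16*1/2 = 49/128
d_2 = (P=23/64, Q=33/128, R=49/128)

Answer: 23/64 33/128 49/128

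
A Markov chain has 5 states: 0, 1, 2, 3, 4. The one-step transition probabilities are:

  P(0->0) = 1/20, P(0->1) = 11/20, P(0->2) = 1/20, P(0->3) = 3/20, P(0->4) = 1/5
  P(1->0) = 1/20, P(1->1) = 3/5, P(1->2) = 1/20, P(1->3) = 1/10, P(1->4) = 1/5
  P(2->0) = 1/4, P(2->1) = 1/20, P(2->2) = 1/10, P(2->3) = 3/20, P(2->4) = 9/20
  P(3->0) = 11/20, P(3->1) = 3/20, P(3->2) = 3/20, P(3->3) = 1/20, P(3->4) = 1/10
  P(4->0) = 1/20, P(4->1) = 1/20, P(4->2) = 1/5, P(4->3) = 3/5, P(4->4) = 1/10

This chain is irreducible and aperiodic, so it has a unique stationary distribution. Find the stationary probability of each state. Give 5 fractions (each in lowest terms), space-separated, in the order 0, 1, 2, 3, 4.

Answer: 28765/169918 29147/84959 8749/84959 33539/169918 2273/12137

Derivation:
The stationary distribution satisfies pi = pi * P, i.e.:
  pi_0 = 1/20*pi_0 + 1/20*pi_1 + 1/4*pi_2 + 11/20*pi_3 + 1/20*pi_4
  pi_1 = 11/20*pi_0 + 3/5*pi_1 + 1/20*pi_2 + 3/20*pi_3 + 1/20*pi_4
  pi_2 = 1/20*pi_0 + 1/20*pi_1 + 1/10*pi_2 + 3/20*pi_3 + 1/5*pi_4
  pi_3 = 3/20*pi_0 + 1/10*pi_1 + 3/20*pi_2 + 1/20*pi_3 + 3/5*pi_4
  pi_4 = 1/5*pi_0 + 1/5*pi_1 + 9/20*pi_2 + 1/10*pi_3 + 1/10*pi_4
with normalization: pi_0 + pi_1 + pi_2 + pi_3 + pi_4 = 1.

Using the first 4 balance equations plus normalization, the linear system A*pi = b is:
  [-19/20, 1/20, 1/4, 11/20, 1/20] . pi = 0
  [11/20, -2/5, 1/20, 3/20, 1/20] . pi = 0
  [1/20, 1/20, -9/10, 3/20, 1/5] . pi = 0
  [3/20, 1/10, 3/20, -19/20, 3/5] . pi = 0
  [1, 1, 1, 1, 1] . pi = 1

Solving yields:
  pi_0 = 28765/169918
  pi_1 = 29147/84959
  pi_2 = 8749/84959
  pi_3 = 33539/169918
  pi_4 = 2273/12137

Verification (pi * P):
  28765/169918*1/20 + 29147/84959*1/20 + 8749/84959*1/4 + 33539/169918*11/20 + 2273/12137*1/20 = 28765/169918 = pi_0  (ok)
  28765/169918*11/20 + 29147/84959*3/5 + 8749/84959*1/20 + 33539/169918*3/20 + 2273/12137*1/20 = 29147/84959 = pi_1  (ok)
  28765/169918*1/20 + 29147/84959*1/20 + 8749/84959*1/10 + 33539/169918*3/20 + 2273/12137*1/5 = 8749/84959 = pi_2  (ok)
  28765/169918*3/20 + 29147/84959*1/10 + 8749/84959*3/20 + 33539/169918*1/20 + 2273/12137*3/5 = 33539/169918 = pi_3  (ok)
  28765/169918*1/5 + 29147/84959*1/5 + 8749/84959*9/20 + 33539/169918*1/10 + 2273/12137*1/10 = 2273/12137 = pi_4  (ok)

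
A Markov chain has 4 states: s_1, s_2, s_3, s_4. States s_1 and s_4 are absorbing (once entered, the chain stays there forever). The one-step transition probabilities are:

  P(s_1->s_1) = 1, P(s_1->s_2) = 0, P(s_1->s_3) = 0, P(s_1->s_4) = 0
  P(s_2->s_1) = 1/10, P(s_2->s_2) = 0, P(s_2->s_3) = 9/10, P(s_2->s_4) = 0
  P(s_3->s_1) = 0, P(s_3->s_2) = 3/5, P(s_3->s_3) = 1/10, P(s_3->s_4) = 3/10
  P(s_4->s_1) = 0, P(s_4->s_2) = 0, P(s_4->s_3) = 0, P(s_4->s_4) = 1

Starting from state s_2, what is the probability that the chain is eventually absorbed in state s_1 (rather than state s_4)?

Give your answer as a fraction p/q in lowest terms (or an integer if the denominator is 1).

Let a_i = P(absorbed in s_1 | start in state i).
Boundary conditions: a_s_1 = 1, a_s_4 = 0.
For each transient state i, a_i = sum_j P(i->j) * a_j:
  a_s_2 = 1/10*a_s_1 + 0*a_s_2 + 9/10*a_s_3 + 0*a_s_4
  a_s_3 = 0*a_s_1 + 3/5*a_s_2 + 1/10*a_s_3 + 3/10*a_s_4

Substituting a_s_1 = 1 and a_s_4 = 0, rearrange to (I - Q) a = r where r[i] = P(i -> s_1):
  [1, -9/10] . (a_s_2, a_s_3) = 1/10
  [-3/5, 9/10] . (a_s_2, a_s_3) = 0

Solving yields:
  a_s_2 = 1/4
  a_s_3 = 1/6

Starting state is s_2, so the absorption probability is a_s_2 = 1/4.

Answer: 1/4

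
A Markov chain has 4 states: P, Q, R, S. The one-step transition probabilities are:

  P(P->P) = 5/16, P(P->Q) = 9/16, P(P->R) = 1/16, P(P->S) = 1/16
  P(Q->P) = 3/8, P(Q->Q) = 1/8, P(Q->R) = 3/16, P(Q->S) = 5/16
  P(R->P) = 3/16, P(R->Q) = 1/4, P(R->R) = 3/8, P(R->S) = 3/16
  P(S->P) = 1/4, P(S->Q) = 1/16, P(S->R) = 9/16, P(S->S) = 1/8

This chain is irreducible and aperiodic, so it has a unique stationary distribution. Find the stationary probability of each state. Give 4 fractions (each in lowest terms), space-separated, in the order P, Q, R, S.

Answer: 1175/4121 1122/4121 1103/4121 721/4121

Derivation:
The stationary distribution satisfies pi = pi * P, i.e.:
  pi_P = 5/16*pi_P + 3/8*pi_Q + 3/16*pi_R + 1/4*pi_S
  pi_Q = 9/16*pi_P + 1/8*pi_Q + 1/4*pi_R + 1/16*pi_S
  pi_R = 1/16*pi_P + 3/16*pi_Q + 3/8*pi_R + 9/16*pi_S
  pi_S = 1/16*pi_P + 5/16*pi_Q + 3/16*pi_R + 1/8*pi_S
with normalization: pi_P + pi_Q + pi_R + pi_S = 1.

Using the first 3 balance equations plus normalization, the linear system A*pi = b is:
  [-11/16, 3/8, 3/16, 1/4] . pi = 0
  [9/16, -7/8, 1/4, 1/16] . pi = 0
  [1/16, 3/16, -5/8, 9/16] . pi = 0
  [1, 1, 1, 1] . pi = 1

Solving yields:
  pi_P = 1175/4121
  pi_Q = 1122/4121
  pi_R = 1103/4121
  pi_S = 721/4121

Verification (pi * P):
  1175/4121*5/16 + 1122/4121*3/8 + 1103/4121*3/16 + 721/4121*1/4 = 1175/4121 = pi_P  (ok)
  1175/4121*9/16 + 1122/4121*1/8 + 1103/4121*1/4 + 721/4121*1/16 = 1122/4121 = pi_Q  (ok)
  1175/4121*1/16 + 1122/4121*3/16 + 1103/4121*3/8 + 721/4121*9/16 = 1103/4121 = pi_R  (ok)
  1175/4121*1/16 + 1122/4121*5/16 + 1103/4121*3/16 + 721/4121*1/8 = 721/4121 = pi_S  (ok)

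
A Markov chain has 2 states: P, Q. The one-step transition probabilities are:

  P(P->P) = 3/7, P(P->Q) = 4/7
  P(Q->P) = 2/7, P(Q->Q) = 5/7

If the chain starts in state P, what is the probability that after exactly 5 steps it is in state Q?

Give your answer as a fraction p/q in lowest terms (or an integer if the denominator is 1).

Answer: 11204/16807

Derivation:
Computing P^5 by repeated multiplication:
P^1 =
  P: [3/7, 4/7]
  Q: [2/7, 5/7]
P^2 =
  P: [17/49, 32/49]
  Q: [16/49, 33/49]
P^3 =
  P: [115/343, 228/343]
  Q: [114/343, 229/343]
P^4 =
  P: [801/2401, 1600/2401]
  Q: [800/2401, 1601/2401]
P^5 =
  P: [5603/16807, 11204/16807]
  Q: [5602/16807, 11205/16807]

(P^5)[P -> Q] = 11204/16807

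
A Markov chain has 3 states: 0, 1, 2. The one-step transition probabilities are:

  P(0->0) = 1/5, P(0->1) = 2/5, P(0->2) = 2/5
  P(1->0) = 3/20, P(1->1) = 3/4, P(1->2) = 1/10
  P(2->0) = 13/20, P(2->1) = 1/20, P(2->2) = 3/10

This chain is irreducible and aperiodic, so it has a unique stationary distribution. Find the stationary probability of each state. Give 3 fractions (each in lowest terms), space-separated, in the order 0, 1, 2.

Answer: 17/61 30/61 14/61

Derivation:
The stationary distribution satisfies pi = pi * P, i.e.:
  pi_0 = 1/5*pi_0 + 3/20*pi_1 + 13/20*pi_2
  pi_1 = 2/5*pi_0 + 3/4*pi_1 + 1/20*pi_2
  pi_2 = 2/5*pi_0 + 1/10*pi_1 + 3/10*pi_2
with normalization: pi_0 + pi_1 + pi_2 = 1.

Using the first 2 balance equations plus normalization, the linear system A*pi = b is:
  [-4/5, 3/20, 13/20] . pi = 0
  [2/5, -1/4, 1/20] . pi = 0
  [1, 1, 1] . pi = 1

Solving yields:
  pi_0 = 17/61
  pi_1 = 30/61
  pi_2 = 14/61

Verification (pi * P):
  17/61*1/5 + 30/61*3/20 + 14/61*13/20 = 17/61 = pi_0  (ok)
  17/61*2/5 + 30/61*3/4 + 14/61*1/20 = 30/61 = pi_1  (ok)
  17/61*2/5 + 30/61*1/10 + 14/61*3/10 = 14/61 = pi_2  (ok)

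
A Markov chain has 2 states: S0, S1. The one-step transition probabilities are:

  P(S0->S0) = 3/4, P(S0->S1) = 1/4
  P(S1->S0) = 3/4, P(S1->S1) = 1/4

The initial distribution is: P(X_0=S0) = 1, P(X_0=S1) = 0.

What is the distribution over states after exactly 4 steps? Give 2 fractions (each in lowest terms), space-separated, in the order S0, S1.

Answer: 3/4 1/4

Derivation:
Propagating the distribution step by step (d_{t+1} = d_t * P):
d_0 = (S0=1, S1=0)
  d_1[S0] = 1*3/4 + 0*3/4 = 3/4
  d_1[S1] = 1*1/4 + 0*1/4 = 1/4
d_1 = (S0=3/4, S1=1/4)
  d_2[S0] = 3/4*3/4 + 1/4*3/4 = 3/4
  d_2[S1] = 3/4*1/4 + 1/4*1/4 = 1/4
d_2 = (S0=3/4, S1=1/4)
  d_3[S0] = 3/4*3/4 + 1/4*3/4 = 3/4
  d_3[S1] = 3/4*1/4 + 1/4*1/4 = 1/4
d_3 = (S0=3/4, S1=1/4)
  d_4[S0] = 3/4*3/4 + 1/4*3/4 = 3/4
  d_4[S1] = 3/4*1/4 + 1/4*1/4 = 1/4
d_4 = (S0=3/4, S1=1/4)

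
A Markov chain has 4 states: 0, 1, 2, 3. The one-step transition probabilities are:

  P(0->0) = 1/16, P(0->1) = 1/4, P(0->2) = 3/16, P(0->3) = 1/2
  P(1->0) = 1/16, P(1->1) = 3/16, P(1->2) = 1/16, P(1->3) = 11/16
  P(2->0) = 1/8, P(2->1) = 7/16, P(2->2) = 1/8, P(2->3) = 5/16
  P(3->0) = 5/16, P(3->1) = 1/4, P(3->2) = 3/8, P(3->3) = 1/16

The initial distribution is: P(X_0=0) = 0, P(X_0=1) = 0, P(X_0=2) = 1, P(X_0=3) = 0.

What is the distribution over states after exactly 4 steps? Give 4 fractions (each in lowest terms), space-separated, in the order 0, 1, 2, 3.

Propagating the distribution step by step (d_{t+1} = d_t * P):
d_0 = (0=0, 1=0, 2=1, 3=0)
  d_1[0] = 0*1/16 + 0*1/16 + 1*1/8 + 0*5/16 = 1/8
  d_1[1] = 0*1/4 + 0*3/16 + 1*7/16 + 0*1/4 = 7/16
  d_1[2] = 0*3/16 + 0*1/16 + 1*1/8 + 0*3/8 = 1/8
  d_1[3] = 0*1/2 + 0*11/16 + 1*5/16 + 0*1/16 = 5/16
d_1 = (0=1/8, 1=7/16, 2=1/8, 3=5/16)
  d_2[0] = 1/8*1/16 + 7/16*1/16 + 1/8*1/8 + 5/16*5/16 = 19/128
  d_2[1] = 1/8*1/4 + 7/16*3/16 + 1/8*7/16 + 5/16*1/4 = 63/256
  d_2[2] = 1/8*3/16 + 7/16*1/16 + 1/8*1/8 + 5/16*3/8 = 47/256
  d_2[3] = 1/8*1/2 + 7/16*11/16 + 1/8*5/16 + 5/16*1/16 = 27/64
d_2 = (0=19/128, 1=63/256, 2=47/256, 3=27/64)
  d_3[0] = 19/128*1/16 + 63/256*1/16 + 47/256*1/8 + 27/64*5/16 = 735/4096
  d_3[1] = 19/128*1/4 + 63/256*3/16 + 47/256*7/16 + 27/64*1/4 = 551/2048
  d_3[2] = 19/128*3/16 + 63/256*1/16 + 47/256*1/8 + 27/64*3/8 = 919/4096
  d_3[3] = 19/128*1/2 + 63/256*11/16 + 47/256*5/16 + 27/64*1/16 = 335/1024
d_3 = (0=735/4096, 1=551/2048, 2=919/4096, 3=335/1024)
  d_4[0] = 735/4096*1/16 + 551/2048*1/16 + 919/4096*1/8 + 335/1024*5/16 = 10375/65536
  d_4[1] = 735/4096*1/4 + 551/2048*3/16 + 919/4096*7/16 + 335/1024*1/4 = 18039/65536
  d_4[2] = 735/4096*3/16 + 551/2048*1/16 + 919/4096*1/8 + 335/1024*3/8 = 13185/65536
  d_4[3] = 735/4096*1/2 + 551/2048*11/16 + 919/4096*5/16 + 335/1024*1/16 = 23937/65536
d_4 = (0=10375/65536, 1=18039/65536, 2=13185/65536, 3=23937/65536)

Answer: 10375/65536 18039/65536 13185/65536 23937/65536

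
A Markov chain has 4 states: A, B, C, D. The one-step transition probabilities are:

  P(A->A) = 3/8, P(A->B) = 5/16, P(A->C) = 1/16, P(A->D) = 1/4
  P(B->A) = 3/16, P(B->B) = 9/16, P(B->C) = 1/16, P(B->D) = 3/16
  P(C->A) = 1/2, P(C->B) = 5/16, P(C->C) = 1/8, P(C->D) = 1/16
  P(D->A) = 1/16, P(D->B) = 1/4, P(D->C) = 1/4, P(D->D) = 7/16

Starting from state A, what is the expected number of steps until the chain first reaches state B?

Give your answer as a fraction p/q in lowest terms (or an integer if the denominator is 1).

Let h_i = expected steps to first reach B from state i.
Boundary: h_B = 0.
First-step equations for the other states:
  h_A = 1 + 3/8*h_A + 5/16*h_B + 1/16*h_C + 1/4*h_D
  h_C = 1 + 1/2*h_A + 5/16*h_B + 1/8*h_C + 1/16*h_D
  h_D = 1 + 1/16*h_A + 1/4*h_B + 1/4*h_C + 7/16*h_D

Substituting h_B = 0 and rearranging gives the linear system (I - Q) h = 1:
  [5/8, -1/16, -1/4] . (h_A, h_C, h_D) = 1
  [-1/2, 7/8, -1/16] . (h_A, h_C, h_D) = 1
  [-1/16, -1/4, 9/16] . (h_A, h_C, h_D) = 1

Solving yields:
  h_A = 1088/321
  h_C = 1072/321
  h_D = 1168/321

Starting state is A, so the expected hitting time is h_A = 1088/321.

Answer: 1088/321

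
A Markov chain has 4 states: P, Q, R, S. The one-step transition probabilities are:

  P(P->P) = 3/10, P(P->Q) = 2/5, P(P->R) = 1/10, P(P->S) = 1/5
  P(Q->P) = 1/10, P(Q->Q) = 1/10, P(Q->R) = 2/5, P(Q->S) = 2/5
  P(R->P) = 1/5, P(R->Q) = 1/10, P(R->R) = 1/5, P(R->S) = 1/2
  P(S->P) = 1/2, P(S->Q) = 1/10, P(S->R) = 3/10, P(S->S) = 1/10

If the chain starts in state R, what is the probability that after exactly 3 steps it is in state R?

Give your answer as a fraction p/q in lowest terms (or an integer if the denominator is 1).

Answer: 219/1000

Derivation:
Computing P^3 by repeated multiplication:
P^1 =
  P: [3/10, 2/5, 1/10, 1/5]
  Q: [1/10, 1/10, 2/5, 2/5]
  R: [1/5, 1/10, 1/5, 1/2]
  S: [1/2, 1/10, 3/10, 1/10]
P^2 =
  P: [1/4, 19/100, 27/100, 29/100]
  Q: [8/25, 13/100, 1/4, 3/10]
  R: [9/25, 4/25, 1/4, 23/100]
  S: [27/100, 1/4, 9/50, 3/10]
P^3 =
  P: [293/1000, 7/40, 121/500, 29/100]
  Q: [309/1000, 49/250, 28/125, 271/1000]
  R: [289/1000, 26/125, 219/1000, 71/250]
  S: [73/250, 181/1000, 253/1000, 137/500]

(P^3)[R -> R] = 219/1000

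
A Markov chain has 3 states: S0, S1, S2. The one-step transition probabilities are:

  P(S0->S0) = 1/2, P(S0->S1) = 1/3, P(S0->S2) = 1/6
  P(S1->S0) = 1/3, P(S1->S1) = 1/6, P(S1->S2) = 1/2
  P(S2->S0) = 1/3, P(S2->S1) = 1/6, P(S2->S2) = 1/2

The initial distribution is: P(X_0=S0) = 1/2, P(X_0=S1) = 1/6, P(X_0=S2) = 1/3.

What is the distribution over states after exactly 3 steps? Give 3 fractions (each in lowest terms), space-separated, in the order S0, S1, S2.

Propagating the distribution step by step (d_{t+1} = d_t * P):
d_0 = (S0=1/2, S1=1/6, S2=1/3)
  d_1[S0] = 1/2*1/2 + 1/6*1/3 + 1/3*1/3 = 5/12
  d_1[S1] = 1/2*1/3 + 1/6*1/6 + 1/3*1/6 = 1/4
  d_1[S2] = 1/2*1/6 + 1/6*1/2 + 1/3*1/2 = 1/3
d_1 = (S0=5/12, S1=1/4, S2=1/3)
  d_2[S0] = 5/12*1/2 + 1/4*1/3 + 1/3*1/3 = 29/72
  d_2[S1] = 5/12*1/3 + 1/4*1/6 + 1/3*1/6 = 17/72
  d_2[S2] = 5/12*1/6 + 1/4*1/2 + 1/3*1/2 = 13/36
d_2 = (S0=29/72, S1=17/72, S2=13/36)
  d_3[S0] = 29/72*1/2 + 17/72*1/3 + 13/36*1/3 = 173/432
  d_3[S1] = 29/72*1/3 + 17/72*1/6 + 13/36*1/6 = 101/432
  d_3[S2] = 29/72*1/6 + 17/72*1/2 + 13/36*1/2 = 79/216
d_3 = (S0=173/432, S1=101/432, S2=79/216)

Answer: 173/432 101/432 79/216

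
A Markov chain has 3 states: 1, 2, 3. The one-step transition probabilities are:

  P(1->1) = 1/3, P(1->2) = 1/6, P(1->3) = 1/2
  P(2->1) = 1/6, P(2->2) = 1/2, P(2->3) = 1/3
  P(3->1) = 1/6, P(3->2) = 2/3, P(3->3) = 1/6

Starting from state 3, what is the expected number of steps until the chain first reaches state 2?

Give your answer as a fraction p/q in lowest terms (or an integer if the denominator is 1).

Answer: 30/17

Derivation:
Let h_i = expected steps to first reach 2 from state i.
Boundary: h_2 = 0.
First-step equations for the other states:
  h_1 = 1 + 1/3*h_1 + 1/6*h_2 + 1/2*h_3
  h_3 = 1 + 1/6*h_1 + 2/3*h_2 + 1/6*h_3

Substituting h_2 = 0 and rearranging gives the linear system (I - Q) h = 1:
  [2/3, -1/2] . (h_1, h_3) = 1
  [-1/6, 5/6] . (h_1, h_3) = 1

Solving yields:
  h_1 = 48/17
  h_3 = 30/17

Starting state is 3, so the expected hitting time is h_3 = 30/17.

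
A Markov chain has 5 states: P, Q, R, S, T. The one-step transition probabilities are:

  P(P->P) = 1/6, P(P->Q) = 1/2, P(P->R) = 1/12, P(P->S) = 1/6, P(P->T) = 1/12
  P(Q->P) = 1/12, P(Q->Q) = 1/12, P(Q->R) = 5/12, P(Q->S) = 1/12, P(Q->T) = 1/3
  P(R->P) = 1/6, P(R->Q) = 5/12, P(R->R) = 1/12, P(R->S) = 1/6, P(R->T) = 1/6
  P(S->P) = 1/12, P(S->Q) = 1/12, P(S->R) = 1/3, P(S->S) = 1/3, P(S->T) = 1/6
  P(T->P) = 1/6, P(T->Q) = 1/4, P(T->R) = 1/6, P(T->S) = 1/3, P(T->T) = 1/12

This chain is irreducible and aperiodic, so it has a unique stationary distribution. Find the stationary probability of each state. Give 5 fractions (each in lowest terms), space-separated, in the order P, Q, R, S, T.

The stationary distribution satisfies pi = pi * P, i.e.:
  pi_P = 1/6*pi_P + 1/12*pi_Q + 1/6*pi_R + 1/12*pi_S + 1/6*pi_T
  pi_Q = 1/2*pi_P + 1/12*pi_Q + 5/12*pi_R + 1/12*pi_S + 1/4*pi_T
  pi_R = 1/12*pi_P + 5/12*pi_Q + 1/12*pi_R + 1/3*pi_S + 1/6*pi_T
  pi_S = 1/6*pi_P + 1/12*pi_Q + 1/6*pi_R + 1/3*pi_S + 1/3*pi_T
  pi_T = 1/12*pi_P + 1/3*pi_Q + 1/6*pi_R + 1/6*pi_S + 1/12*pi_T
with normalization: pi_P + pi_Q + pi_R + pi_S + pi_T = 1.

Using the first 4 balance equations plus normalization, the linear system A*pi = b is:
  [-5/6, 1/12, 1/6, 1/12, 1/6] . pi = 0
  [1/2, -11/12, 5/12, 1/12, 1/4] . pi = 0
  [1/12, 5/12, -11/12, 1/3, 1/6] . pi = 0
  [1/6, 1/12, 1/6, -2/3, 1/3] . pi = 0
  [1, 1, 1, 1, 1] . pi = 1

Solving yields:
  pi_P = 3231/25123
  pi_Q = 6152/25123
  pi_R = 5855/25123
  pi_S = 5322/25123
  pi_T = 4563/25123

Verification (pi * P):
  3231/25123*1/6 + 6152/25123*1/12 + 5855/25123*1/6 + 5322/25123*1/12 + 4563/25123*1/6 = 3231/25123 = pi_P  (ok)
  3231/25123*1/2 + 6152/25123*1/12 + 5855/25123*5/12 + 5322/25123*1/12 + 4563/25123*1/4 = 6152/25123 = pi_Q  (ok)
  3231/25123*1/12 + 6152/25123*5/12 + 5855/25123*1/12 + 5322/25123*1/3 + 4563/25123*1/6 = 5855/25123 = pi_R  (ok)
  3231/25123*1/6 + 6152/25123*1/12 + 5855/25123*1/6 + 5322/25123*1/3 + 4563/25123*1/3 = 5322/25123 = pi_S  (ok)
  3231/25123*1/12 + 6152/25123*1/3 + 5855/25123*1/6 + 5322/25123*1/6 + 4563/25123*1/12 = 4563/25123 = pi_T  (ok)

Answer: 3231/25123 6152/25123 5855/25123 5322/25123 4563/25123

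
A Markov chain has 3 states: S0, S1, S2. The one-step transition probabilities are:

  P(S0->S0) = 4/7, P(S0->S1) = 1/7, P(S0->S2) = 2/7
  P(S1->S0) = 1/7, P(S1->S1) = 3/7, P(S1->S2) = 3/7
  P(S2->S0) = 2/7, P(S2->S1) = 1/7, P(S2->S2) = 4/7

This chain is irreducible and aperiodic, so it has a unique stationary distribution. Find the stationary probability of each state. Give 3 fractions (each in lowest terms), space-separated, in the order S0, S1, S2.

Answer: 9/25 1/5 11/25

Derivation:
The stationary distribution satisfies pi = pi * P, i.e.:
  pi_S0 = 4/7*pi_S0 + 1/7*pi_S1 + 2/7*pi_S2
  pi_S1 = 1/7*pi_S0 + 3/7*pi_S1 + 1/7*pi_S2
  pi_S2 = 2/7*pi_S0 + 3/7*pi_S1 + 4/7*pi_S2
with normalization: pi_S0 + pi_S1 + pi_S2 = 1.

Using the first 2 balance equations plus normalization, the linear system A*pi = b is:
  [-3/7, 1/7, 2/7] . pi = 0
  [1/7, -4/7, 1/7] . pi = 0
  [1, 1, 1] . pi = 1

Solving yields:
  pi_S0 = 9/25
  pi_S1 = 1/5
  pi_S2 = 11/25

Verification (pi * P):
  9/25*4/7 + 1/5*1/7 + 11/25*2/7 = 9/25 = pi_S0  (ok)
  9/25*1/7 + 1/5*3/7 + 11/25*1/7 = 1/5 = pi_S1  (ok)
  9/25*2/7 + 1/5*3/7 + 11/25*4/7 = 11/25 = pi_S2  (ok)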